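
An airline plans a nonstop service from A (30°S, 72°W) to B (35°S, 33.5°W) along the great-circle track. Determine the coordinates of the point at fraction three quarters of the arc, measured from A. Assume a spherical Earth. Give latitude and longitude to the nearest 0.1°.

≈ (34.9°S, 43.5°W)

From cos δ = sin φ₁ sin φ₂ + cos φ₁ cos φ₂ cos Δλ, the central angle is δ ≈ 0.570 rad (32.7°).
Interpolate at f = 3/4 with slerp weights a = sin((1−f)δ)/sin δ ≈ 0.263, b = sin(fδ)/sin δ ≈ 0.768.
p = a·p₁ + b·p₂ ≈ (0.595, -0.564, -0.572); φ = arcsin(p_z) ≈ -34.91°, λ = atan2(p_y, p_x) ≈ -43.46°.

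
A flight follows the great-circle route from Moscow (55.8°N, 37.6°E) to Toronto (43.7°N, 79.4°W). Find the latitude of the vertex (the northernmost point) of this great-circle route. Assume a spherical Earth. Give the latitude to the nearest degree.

The great circle lies in the plane with unit normal n̂ = (p₁ × p₂)/|p₁ × p₂|.
Here n̂_z ≈ -0.393; the vertex latitude is φ_max = arccos|n̂_z| ≈ 66.9°.
Check via Clairaut: cos φ_max = |cos φ₁| · sin C = cos(55.8°)·sin(44.3°) ≈ 0.393, again giving ≈ 66.9°.

≈ 67°N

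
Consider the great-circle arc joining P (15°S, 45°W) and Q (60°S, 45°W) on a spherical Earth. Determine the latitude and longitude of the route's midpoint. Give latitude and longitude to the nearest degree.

Write both endpoints as unit vectors p₁, p₂ with components (cos φ cos λ, cos φ sin λ, sin φ).
The central angle between the endpoints is δ = arccos(p₁·p₂) ≈ 0.785 rad (45.0°).
Interpolate at f = 1/2 with slerp weights a = sin((1−f)δ)/sin δ ≈ 0.541, b = sin(fδ)/sin δ ≈ 0.541.
p = a·p₁ + b·p₂ ≈ (0.561, -0.561, -0.609); φ = arcsin(p_z) ≈ -37.50°, λ = atan2(p_y, p_x) ≈ -45.00°.

≈ (37°S, 45°W)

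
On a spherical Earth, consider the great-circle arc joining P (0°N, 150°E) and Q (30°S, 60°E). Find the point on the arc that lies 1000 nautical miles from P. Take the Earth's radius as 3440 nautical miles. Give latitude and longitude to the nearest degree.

Convert each endpoint to a unit vector on the sphere (x = cos φ cos λ, y = cos φ sin λ, z = sin φ).
The central angle between the endpoints is δ = arccos(p₁·p₂) ≈ 1.571 rad (90.0°). The total great-circle distance is δ·R ≈ 1.571 × 3440 ≈ 5404 nmi, so the target fraction is f = 1000/5404 ≈ 0.185.
Interpolate at f ≈ 0.185 with slerp weights a = sin((1−f)δ)/sin δ ≈ 0.958, b = sin(fδ)/sin δ ≈ 0.287.
p = a·p₁ + b·p₂ ≈ (-0.706, 0.694, -0.143); φ = arcsin(p_z) ≈ -8.24°, λ = atan2(p_y, p_x) ≈ 135.47°.

≈ (8°S, 135°E)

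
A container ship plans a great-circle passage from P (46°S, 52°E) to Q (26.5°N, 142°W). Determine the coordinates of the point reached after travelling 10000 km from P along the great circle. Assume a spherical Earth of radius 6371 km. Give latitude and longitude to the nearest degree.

The haversine formula gives a central angle δ ≈ 2.750 rad (157.5°) between the endpoints. The total great-circle distance is δ·R ≈ 2.750 × 6371 ≈ 17518 km, so the target fraction is f = 10000/17518 ≈ 0.571.
Interpolate at f ≈ 0.571 with slerp weights a = sin((1−f)δ)/sin δ ≈ 2.421, b = sin(fδ)/sin δ ≈ 2.618.
p = a·p₁ + b·p₂ ≈ (-0.811, -0.117, -0.573); φ = arcsin(p_z) ≈ -34.97°, λ = atan2(p_y, p_x) ≈ -171.76°.

≈ (35°S, 172°W)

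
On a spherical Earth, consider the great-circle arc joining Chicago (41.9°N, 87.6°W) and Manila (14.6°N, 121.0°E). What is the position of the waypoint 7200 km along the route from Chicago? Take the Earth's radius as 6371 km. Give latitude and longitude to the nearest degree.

Write both endpoints as unit vectors p₁, p₂ with components (cos φ cos λ, cos φ sin λ, sin φ).
The central angle between the endpoints is δ = arccos(p₁·p₂) ≈ 2.053 rad (117.6°). The total great-circle distance is δ·R ≈ 2.053 × 6371 ≈ 13082 km, so the target fraction is f = 7200/13082 ≈ 0.550.
Interpolate at f ≈ 0.550 with slerp weights a = sin((1−f)δ)/sin δ ≈ 0.900, b = sin(fδ)/sin δ ≈ 1.021.
p = a·p₁ + b·p₂ ≈ (-0.481, 0.177, 0.859); φ = arcsin(p_z) ≈ 59.17°, λ = atan2(p_y, p_x) ≈ 159.75°.

≈ (59°N, 160°E)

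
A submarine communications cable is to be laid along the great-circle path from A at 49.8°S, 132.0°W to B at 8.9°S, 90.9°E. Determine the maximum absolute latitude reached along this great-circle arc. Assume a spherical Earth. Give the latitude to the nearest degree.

≈ 62°S

The great circle lies in the plane with unit normal n̂ = (p₁ × p₂)/|p₁ × p₂|.
Here n̂_z ≈ -0.463; the vertex latitude is φ_max = arccos|n̂_z| ≈ 62.4°.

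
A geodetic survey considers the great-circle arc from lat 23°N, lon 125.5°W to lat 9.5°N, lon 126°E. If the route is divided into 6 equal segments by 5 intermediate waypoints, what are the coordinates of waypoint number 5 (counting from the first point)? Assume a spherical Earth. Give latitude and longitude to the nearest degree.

The haversine formula gives a central angle δ ≈ 1.796 rad (102.9°) between the endpoints.
Interpolate at f = 5/6 with slerp weights a = sin((1−f)δ)/sin δ ≈ 0.303, b = sin(fδ)/sin δ ≈ 1.023.
p = a·p₁ + b·p₂ ≈ (-0.755, 0.590, 0.287); φ = arcsin(p_z) ≈ 16.68°, λ = atan2(p_y, p_x) ≈ 142.01°.

≈ lat 17°N, lon 142°E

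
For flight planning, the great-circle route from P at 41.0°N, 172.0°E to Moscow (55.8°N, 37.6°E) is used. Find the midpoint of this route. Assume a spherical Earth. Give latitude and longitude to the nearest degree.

Write both endpoints as unit vectors p₁, p₂ with components (cos φ cos λ, cos φ sin λ, sin φ).
The central angle between the endpoints is δ = arccos(p₁·p₂) ≈ 1.322 rad (75.8°).
Interpolate at f = 1/2 with slerp weights a = sin((1−f)δ)/sin δ ≈ 0.634, b = sin(fδ)/sin δ ≈ 0.634.
p = a·p₁ + b·p₂ ≈ (-0.191, 0.284, 0.940); φ = arcsin(p_z) ≈ 69.98°, λ = atan2(p_y, p_x) ≈ 123.99°.

≈ 70°N, 124°E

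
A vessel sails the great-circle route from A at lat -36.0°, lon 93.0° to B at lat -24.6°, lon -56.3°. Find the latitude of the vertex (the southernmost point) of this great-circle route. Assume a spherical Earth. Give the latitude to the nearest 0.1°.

≈ -66.0°

The great circle lies in the plane with unit normal n̂ = (p₁ × p₂)/|p₁ × p₂|.
Here n̂_z ≈ -0.407; the vertex latitude is φ_max = arccos|n̂_z| ≈ 66.0°.
Check via Clairaut: cos φ_max = |cos φ₁| · sin C = cos(36.0°)·sin(149.8°) ≈ 0.407, again giving ≈ 66.0°.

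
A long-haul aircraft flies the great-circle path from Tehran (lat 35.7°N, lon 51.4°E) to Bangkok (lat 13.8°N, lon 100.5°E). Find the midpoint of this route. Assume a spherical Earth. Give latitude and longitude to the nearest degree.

≈ lat 27°N, lon 78°E

Convert each endpoint to a unit vector on the sphere (x = cos φ cos λ, y = cos φ sin λ, z = sin φ).
The central angle between the endpoints is δ = arccos(p₁·p₂) ≈ 0.856 rad (49.0°).
Interpolate at f = 1/2 with slerp weights a = sin((1−f)δ)/sin δ ≈ 0.550, b = sin(fδ)/sin δ ≈ 0.550.
p = a·p₁ + b·p₂ ≈ (0.181, 0.874, 0.452); φ = arcsin(p_z) ≈ 26.86°, λ = atan2(p_y, p_x) ≈ 78.28°.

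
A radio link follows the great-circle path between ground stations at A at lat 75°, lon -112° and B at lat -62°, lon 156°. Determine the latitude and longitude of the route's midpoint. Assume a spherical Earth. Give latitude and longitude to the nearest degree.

Convert each endpoint to a unit vector on the sphere (x = cos φ cos λ, y = cos φ sin λ, z = sin φ).
The central angle between the endpoints is δ = arccos(p₁·p₂) ≈ 2.600 rad (149.0°).
Interpolate at f = 1/2 with slerp weights a = sin((1−f)δ)/sin δ ≈ 1.871, b = sin(fδ)/sin δ ≈ 1.871.
p = a·p₁ + b·p₂ ≈ (-0.984, -0.092, 0.155); φ = arcsin(p_z) ≈ 8.93°, λ = atan2(p_y, p_x) ≈ -174.67°.

≈ lat 9°, lon -175°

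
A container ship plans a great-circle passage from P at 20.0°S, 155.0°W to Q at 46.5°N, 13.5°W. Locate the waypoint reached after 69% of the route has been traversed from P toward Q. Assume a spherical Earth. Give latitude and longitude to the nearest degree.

From cos δ = sin φ₁ sin φ₂ + cos φ₁ cos φ₂ cos Δλ, the central angle is δ ≈ 2.425 rad (139.0°).
Interpolate at f = 0.69 with slerp weights a = sin((1−f)δ)/sin δ ≈ 1.040, b = sin(fδ)/sin δ ≈ 1.515.
p = a·p₁ + b·p₂ ≈ (0.128, -0.657, 0.743); φ = arcsin(p_z) ≈ 48.01°, λ = atan2(p_y, p_x) ≈ -78.96°.

≈ 48°N, 79°W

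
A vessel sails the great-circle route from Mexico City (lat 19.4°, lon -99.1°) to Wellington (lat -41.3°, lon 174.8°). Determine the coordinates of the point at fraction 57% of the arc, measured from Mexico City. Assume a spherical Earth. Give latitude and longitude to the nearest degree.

≈ lat -19°, lon -142°

Write both endpoints as unit vectors p₁, p₂ with components (cos φ cos λ, cos φ sin λ, sin φ).
The central angle between the endpoints is δ = arccos(p₁·p₂) ≈ 1.743 rad (99.8°).
Interpolate at f = 0.57 with slerp weights a = sin((1−f)δ)/sin δ ≈ 0.691, b = sin(fδ)/sin δ ≈ 0.850.
p = a·p₁ + b·p₂ ≈ (-0.739, -0.586, -0.332); φ = arcsin(p_z) ≈ -19.37°, λ = atan2(p_y, p_x) ≈ -141.60°.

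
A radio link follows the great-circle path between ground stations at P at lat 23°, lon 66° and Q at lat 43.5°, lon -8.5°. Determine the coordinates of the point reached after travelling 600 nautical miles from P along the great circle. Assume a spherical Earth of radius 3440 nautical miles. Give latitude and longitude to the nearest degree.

≈ lat 29°, lon 57°

Write both endpoints as unit vectors p₁, p₂ with components (cos φ cos λ, cos φ sin λ, sin φ).
The central angle between the endpoints is δ = arccos(p₁·p₂) ≈ 1.107 rad (63.4°). The total great-circle distance is δ·R ≈ 1.107 × 3440 ≈ 3808 nmi, so the target fraction is f = 600/3808 ≈ 0.158.
Interpolate at f ≈ 0.158 with slerp weights a = sin((1−f)δ)/sin δ ≈ 0.898, b = sin(fδ)/sin δ ≈ 0.194.
p = a·p₁ + b·p₂ ≈ (0.475, 0.734, 0.484); φ = arcsin(p_z) ≈ 28.98°, λ = atan2(p_y, p_x) ≈ 57.08°.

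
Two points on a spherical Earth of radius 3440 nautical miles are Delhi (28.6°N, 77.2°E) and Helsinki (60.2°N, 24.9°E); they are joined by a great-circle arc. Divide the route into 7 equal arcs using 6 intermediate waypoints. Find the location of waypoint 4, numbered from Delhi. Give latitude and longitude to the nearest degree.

Convert each endpoint to a unit vector on the sphere (x = cos φ cos λ, y = cos φ sin λ, z = sin φ).
The central angle between the endpoints is δ = arccos(p₁·p₂) ≈ 0.820 rad (47.0°).
Interpolate at f = 4/7 with slerp weights a = sin((1−f)δ)/sin δ ≈ 0.471, b = sin(fδ)/sin δ ≈ 0.618.
p = a·p₁ + b·p₂ ≈ (0.370, 0.532, 0.761); φ = arcsin(p_z) ≈ 49.59°, λ = atan2(p_y, p_x) ≈ 55.20°.

≈ 50°N, 55°E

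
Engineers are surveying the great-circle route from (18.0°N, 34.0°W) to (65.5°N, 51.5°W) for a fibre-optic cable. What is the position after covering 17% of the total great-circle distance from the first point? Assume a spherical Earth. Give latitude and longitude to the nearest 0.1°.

Convert each endpoint to a unit vector on the sphere (x = cos φ cos λ, y = cos φ sin λ, z = sin φ).
The central angle between the endpoints is δ = arccos(p₁·p₂) ≈ 0.854 rad (48.9°).
Interpolate at f = 0.17 with slerp weights a = sin((1−f)δ)/sin δ ≈ 0.863, b = sin(fδ)/sin δ ≈ 0.192.
p = a·p₁ + b·p₂ ≈ (0.730, -0.521, 0.441); φ = arcsin(p_z) ≈ 26.19°, λ = atan2(p_y, p_x) ≈ -35.53°.

≈ (26.2°N, 35.5°W)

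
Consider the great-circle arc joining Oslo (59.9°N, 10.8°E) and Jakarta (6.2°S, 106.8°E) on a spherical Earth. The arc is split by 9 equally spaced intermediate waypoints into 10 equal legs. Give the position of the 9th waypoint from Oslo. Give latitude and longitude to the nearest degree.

≈ 2°N, 102°E

From cos δ = sin φ₁ sin φ₂ + cos φ₁ cos φ₂ cos Δλ, the central angle is δ ≈ 1.717 rad (98.4°).
Interpolate at f = 9/10 with slerp weights a = sin((1−f)δ)/sin δ ≈ 0.173, b = sin(fδ)/sin δ ≈ 1.010.
p = a·p₁ + b·p₂ ≈ (-0.205, 0.978, 0.040); φ = arcsin(p_z) ≈ 2.31°, λ = atan2(p_y, p_x) ≈ 101.86°.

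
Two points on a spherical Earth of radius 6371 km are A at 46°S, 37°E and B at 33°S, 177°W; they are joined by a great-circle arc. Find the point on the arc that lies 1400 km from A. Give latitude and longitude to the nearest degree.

Convert each endpoint to a unit vector on the sphere (x = cos φ cos λ, y = cos φ sin λ, z = sin φ).
The central angle between the endpoints is δ = arccos(p₁·p₂) ≈ 1.662 rad (95.2°). The total great-circle distance is δ·R ≈ 1.662 × 6371 ≈ 10589 km, so the target fraction is f = 1400/10589 ≈ 0.132.
Interpolate at f ≈ 0.132 with slerp weights a = sin((1−f)δ)/sin δ ≈ 0.996, b = sin(fδ)/sin δ ≈ 0.219.
p = a·p₁ + b·p₂ ≈ (0.369, 0.407, -0.836); φ = arcsin(p_z) ≈ -56.68°, λ = atan2(p_y, p_x) ≈ 47.77°.

≈ 57°S, 48°E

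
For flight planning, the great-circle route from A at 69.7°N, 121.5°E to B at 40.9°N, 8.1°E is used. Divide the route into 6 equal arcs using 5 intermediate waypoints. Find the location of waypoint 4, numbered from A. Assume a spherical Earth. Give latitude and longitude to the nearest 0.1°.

The haversine formula gives a central angle δ ≈ 1.036 rad (59.3°) between the endpoints.
Interpolate at f = 4/6 with slerp weights a = sin((1−f)δ)/sin δ ≈ 0.393, b = sin(fδ)/sin δ ≈ 0.740.
p = a·p₁ + b·p₂ ≈ (0.483, 0.195, 0.854); φ = arcsin(p_z) ≈ 58.62°, λ = atan2(p_y, p_x) ≈ 22.02°.

≈ 58.6°N, 22.0°E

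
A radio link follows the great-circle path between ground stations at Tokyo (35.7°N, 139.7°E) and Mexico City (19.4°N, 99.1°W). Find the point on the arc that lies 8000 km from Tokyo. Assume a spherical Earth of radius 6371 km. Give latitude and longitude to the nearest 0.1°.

Write both endpoints as unit vectors p₁, p₂ with components (cos φ cos λ, cos φ sin λ, sin φ).
The central angle between the endpoints is δ = arccos(p₁·p₂) ≈ 1.775 rad (101.7°). The total great-circle distance is δ·R ≈ 1.775 × 6371 ≈ 11310 km, so the target fraction is f = 8000/11310 ≈ 0.707.
Interpolate at f ≈ 0.707 with slerp weights a = sin((1−f)δ)/sin δ ≈ 0.507, b = sin(fδ)/sin δ ≈ 0.971.
p = a·p₁ + b·p₂ ≈ (-0.459, -0.638, 0.618); φ = arcsin(p_z) ≈ 38.20°, λ = atan2(p_y, p_x) ≈ -125.72°.

≈ 38.2°N, 125.7°W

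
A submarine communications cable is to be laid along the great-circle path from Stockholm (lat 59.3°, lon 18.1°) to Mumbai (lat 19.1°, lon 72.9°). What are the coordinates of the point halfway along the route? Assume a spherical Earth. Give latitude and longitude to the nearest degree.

Convert each endpoint to a unit vector on the sphere (x = cos φ cos λ, y = cos φ sin λ, z = sin φ).
The central angle between the endpoints is δ = arccos(p₁·p₂) ≈ 0.977 rad (56.0°).
Interpolate at f = 1/2 with slerp weights a = sin((1−f)δ)/sin δ ≈ 0.566, b = sin(fδ)/sin δ ≈ 0.566.
p = a·p₁ + b·p₂ ≈ (0.432, 0.601, 0.672); φ = arcsin(p_z) ≈ 42.23°, λ = atan2(p_y, p_x) ≈ 54.29°.

≈ lat 42°, lon 54°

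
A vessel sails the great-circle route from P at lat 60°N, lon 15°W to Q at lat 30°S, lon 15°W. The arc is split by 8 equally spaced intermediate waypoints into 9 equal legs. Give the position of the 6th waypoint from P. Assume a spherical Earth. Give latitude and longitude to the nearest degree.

≈ lat 0°N, lon 15°W

Write both endpoints as unit vectors p₁, p₂ with components (cos φ cos λ, cos φ sin λ, sin φ).
The central angle between the endpoints is δ = arccos(p₁·p₂) ≈ 1.571 rad (90.0°).
Interpolate at f = 6/9 with slerp weights a = sin((1−f)δ)/sin δ ≈ 0.500, b = sin(fδ)/sin δ ≈ 0.866.
p = a·p₁ + b·p₂ ≈ (0.966, -0.259, 0.000); φ = arcsin(p_z) ≈ 0.00°, λ = atan2(p_y, p_x) ≈ -15.00°.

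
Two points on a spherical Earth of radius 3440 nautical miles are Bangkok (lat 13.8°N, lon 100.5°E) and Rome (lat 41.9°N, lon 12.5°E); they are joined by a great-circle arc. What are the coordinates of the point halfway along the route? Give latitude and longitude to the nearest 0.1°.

The haversine formula gives a central angle δ ≈ 1.385 rad (79.4°) between the endpoints.
Interpolate at f = 1/2 with slerp weights a = sin((1−f)δ)/sin δ ≈ 0.650, b = sin(fδ)/sin δ ≈ 0.650.
p = a·p₁ + b·p₂ ≈ (0.357, 0.725, 0.589); φ = arcsin(p_z) ≈ 36.08°, λ = atan2(p_y, p_x) ≈ 63.78°.

≈ lat 36.1°N, lon 63.8°E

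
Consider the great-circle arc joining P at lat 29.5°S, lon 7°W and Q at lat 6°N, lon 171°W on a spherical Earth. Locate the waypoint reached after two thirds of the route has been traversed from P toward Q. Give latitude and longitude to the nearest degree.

≈ lat 36°S, lon 141°W

The haversine formula gives a central angle δ ≈ 2.654 rad (152.1°) between the endpoints.
Interpolate at f = 2/3 with slerp weights a = sin((1−f)δ)/sin δ ≈ 1.652, b = sin(fδ)/sin δ ≈ 2.093.
p = a·p₁ + b·p₂ ≈ (-0.629, -0.501, -0.595); φ = arcsin(p_z) ≈ -36.49°, λ = atan2(p_y, p_x) ≈ -141.47°.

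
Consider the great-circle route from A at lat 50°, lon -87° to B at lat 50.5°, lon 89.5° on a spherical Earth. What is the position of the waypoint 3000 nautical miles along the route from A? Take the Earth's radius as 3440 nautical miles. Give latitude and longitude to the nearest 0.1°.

Convert each endpoint to a unit vector on the sphere (x = cos φ cos λ, y = cos φ sin λ, z = sin φ).
The central angle between the endpoints is δ = arccos(p₁·p₂) ≈ 1.387 rad (79.5°). The total great-circle distance is δ·R ≈ 1.387 × 3440 ≈ 4770 nmi, so the target fraction is f = 3000/4770 ≈ 0.629.
Interpolate at f ≈ 0.629 with slerp weights a = sin((1−f)δ)/sin δ ≈ 0.501, b = sin(fδ)/sin δ ≈ 0.779.
p = a·p₁ + b·p₂ ≈ (0.021, 0.174, 0.985); φ = arcsin(p_z) ≈ 79.91°, λ = atan2(p_y, p_x) ≈ 83.06°.

≈ lat 79.9°, lon 83.1°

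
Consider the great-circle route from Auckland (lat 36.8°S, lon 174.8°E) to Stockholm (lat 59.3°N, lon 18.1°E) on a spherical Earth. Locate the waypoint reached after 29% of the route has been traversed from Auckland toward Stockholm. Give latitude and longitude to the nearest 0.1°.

The haversine formula gives a central angle δ ≈ 2.669 rad (152.9°) between the endpoints.
Interpolate at f = 0.29 with slerp weights a = sin((1−f)δ)/sin δ ≈ 2.084, b = sin(fδ)/sin δ ≈ 1.537.
p = a·p₁ + b·p₂ ≈ (-0.916, 0.395, 0.073); φ = arcsin(p_z) ≈ 4.20°, λ = atan2(p_y, p_x) ≈ 156.67°.

≈ lat 4.2°N, lon 156.7°E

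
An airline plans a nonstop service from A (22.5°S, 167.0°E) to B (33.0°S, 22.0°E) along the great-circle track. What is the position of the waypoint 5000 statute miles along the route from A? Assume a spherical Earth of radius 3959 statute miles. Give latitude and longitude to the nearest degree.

The haversine formula gives a central angle δ ≈ 2.011 rad (115.2°) between the endpoints. The total great-circle distance is δ·R ≈ 2.011 × 3959 ≈ 7962 mi, so the target fraction is f = 5000/7962 ≈ 0.628.
Interpolate at f ≈ 0.628 with slerp weights a = sin((1−f)δ)/sin δ ≈ 0.752, b = sin(fδ)/sin δ ≈ 1.053.
p = a·p₁ + b·p₂ ≈ (0.142, 0.487, -0.862); φ = arcsin(p_z) ≈ -59.50°, λ = atan2(p_y, p_x) ≈ 73.74°.

≈ (59°S, 74°E)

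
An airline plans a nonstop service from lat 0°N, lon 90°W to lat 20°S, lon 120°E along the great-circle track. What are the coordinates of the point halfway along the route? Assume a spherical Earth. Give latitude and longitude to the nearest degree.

≈ lat 34°S, lon 158°W

Convert each endpoint to a unit vector on the sphere (x = cos φ cos λ, y = cos φ sin λ, z = sin φ).
The central angle between the endpoints is δ = arccos(p₁·p₂) ≈ 2.521 rad (144.5°).
Interpolate at f = 1/2 with slerp weights a = sin((1−f)δ)/sin δ ≈ 1.639, b = sin(fδ)/sin δ ≈ 1.639.
p = a·p₁ + b·p₂ ≈ (-0.770, -0.305, -0.560); φ = arcsin(p_z) ≈ -34.09°, λ = atan2(p_y, p_x) ≈ -158.38°.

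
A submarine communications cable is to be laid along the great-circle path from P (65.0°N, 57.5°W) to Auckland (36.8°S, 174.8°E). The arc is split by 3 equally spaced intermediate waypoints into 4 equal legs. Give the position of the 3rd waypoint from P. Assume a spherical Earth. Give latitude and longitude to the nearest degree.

≈ (6°S, 168°W)

Convert each endpoint to a unit vector on the sphere (x = cos φ cos λ, y = cos φ sin λ, z = sin φ).
The central angle between the endpoints is δ = arccos(p₁·p₂) ≈ 2.419 rad (138.6°).
Interpolate at f = 3/4 with slerp weights a = sin((1−f)δ)/sin δ ≈ 0.859, b = sin(fδ)/sin δ ≈ 1.467.
p = a·p₁ + b·p₂ ≈ (-0.975, -0.200, -0.100); φ = arcsin(p_z) ≈ -5.74°, λ = atan2(p_y, p_x) ≈ -168.42°.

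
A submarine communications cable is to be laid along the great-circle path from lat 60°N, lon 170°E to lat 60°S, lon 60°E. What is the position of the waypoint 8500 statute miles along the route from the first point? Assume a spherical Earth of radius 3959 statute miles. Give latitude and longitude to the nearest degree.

≈ lat 44°S, lon 88°E

Write both endpoints as unit vectors p₁, p₂ with components (cos φ cos λ, cos φ sin λ, sin φ).
The central angle between the endpoints is δ = arccos(p₁·p₂) ≈ 2.560 rad (146.7°). The total great-circle distance is δ·R ≈ 2.560 × 3959 ≈ 10134 mi, so the target fraction is f = 8500/10134 ≈ 0.839.
Interpolate at f ≈ 0.839 with slerp weights a = sin((1−f)δ)/sin δ ≈ 0.730, b = sin(fδ)/sin δ ≈ 1.526.
p = a·p₁ + b·p₂ ≈ (0.022, 0.724, -0.689); φ = arcsin(p_z) ≈ -43.57°, λ = atan2(p_y, p_x) ≈ 88.26°.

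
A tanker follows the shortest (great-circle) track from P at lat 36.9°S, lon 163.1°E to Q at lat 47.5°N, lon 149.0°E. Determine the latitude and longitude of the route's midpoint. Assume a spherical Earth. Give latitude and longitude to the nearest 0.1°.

Convert each endpoint to a unit vector on the sphere (x = cos φ cos λ, y = cos φ sin λ, z = sin φ).
The central angle between the endpoints is δ = arccos(p₁·p₂) ≈ 1.489 rad (85.3°).
Interpolate at f = 1/2 with slerp weights a = sin((1−f)δ)/sin δ ≈ 0.680, b = sin(fδ)/sin δ ≈ 0.680.
p = a·p₁ + b·p₂ ≈ (-0.914, 0.395, 0.093); φ = arcsin(p_z) ≈ 5.34°, λ = atan2(p_y, p_x) ≈ 156.65°.

≈ lat 5.3°N, lon 156.6°E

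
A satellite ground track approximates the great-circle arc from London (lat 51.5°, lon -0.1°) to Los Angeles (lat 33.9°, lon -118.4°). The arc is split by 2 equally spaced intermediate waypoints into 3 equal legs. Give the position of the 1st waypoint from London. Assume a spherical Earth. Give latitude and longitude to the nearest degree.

≈ lat 62°, lon -45°

Convert each endpoint to a unit vector on the sphere (x = cos φ cos λ, y = cos φ sin λ, z = sin φ).
The central angle between the endpoints is δ = arccos(p₁·p₂) ≈ 1.378 rad (79.0°).
Interpolate at f = 1/3 with slerp weights a = sin((1−f)δ)/sin δ ≈ 0.810, b = sin(fδ)/sin δ ≈ 0.452.
p = a·p₁ + b·p₂ ≈ (0.326, -0.331, 0.886); φ = arcsin(p_z) ≈ 62.34°, λ = atan2(p_y, p_x) ≈ -45.43°.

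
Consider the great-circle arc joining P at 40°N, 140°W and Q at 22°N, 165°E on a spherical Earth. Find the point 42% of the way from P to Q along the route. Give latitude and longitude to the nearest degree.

≈ 36°N, 166°W

Convert each endpoint to a unit vector on the sphere (x = cos φ cos λ, y = cos φ sin λ, z = sin φ).
The central angle between the endpoints is δ = arccos(p₁·p₂) ≈ 0.866 rad (49.6°).
Interpolate at f = 0.42 with slerp weights a = sin((1−f)δ)/sin δ ≈ 0.632, b = sin(fδ)/sin δ ≈ 0.467.
p = a·p₁ + b·p₂ ≈ (-0.789, -0.199, 0.581); φ = arcsin(p_z) ≈ 35.53°, λ = atan2(p_y, p_x) ≈ -165.84°.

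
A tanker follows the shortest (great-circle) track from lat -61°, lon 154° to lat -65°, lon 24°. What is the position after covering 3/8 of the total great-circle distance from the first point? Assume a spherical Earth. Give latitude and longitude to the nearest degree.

≈ lat -75°, lon 122°

Convert each endpoint to a unit vector on the sphere (x = cos φ cos λ, y = cos φ sin λ, z = sin φ).
The central angle between the endpoints is δ = arccos(p₁·p₂) ≈ 0.849 rad (48.6°).
Interpolate at f = 3/8 with slerp weights a = sin((1−f)δ)/sin δ ≈ 0.674, b = sin(fδ)/sin δ ≈ 0.417.
p = a·p₁ + b·p₂ ≈ (-0.133, 0.215, -0.968); φ = arcsin(p_z) ≈ -75.37°, λ = atan2(p_y, p_x) ≈ 121.70°.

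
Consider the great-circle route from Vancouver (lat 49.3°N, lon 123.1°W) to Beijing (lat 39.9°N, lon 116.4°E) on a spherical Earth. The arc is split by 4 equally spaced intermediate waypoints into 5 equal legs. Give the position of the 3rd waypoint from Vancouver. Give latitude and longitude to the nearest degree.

≈ lat 61°N, lon 153°E

From cos δ = sin φ₁ sin φ₂ + cos φ₁ cos φ₂ cos Δλ, the central angle is δ ≈ 1.336 rad (76.6°).
Interpolate at f = 3/5 with slerp weights a = sin((1−f)δ)/sin δ ≈ 0.524, b = sin(fδ)/sin δ ≈ 0.739.
p = a·p₁ + b·p₂ ≈ (-0.439, 0.222, 0.871); φ = arcsin(p_z) ≈ 60.57°, λ = atan2(p_y, p_x) ≈ 153.20°.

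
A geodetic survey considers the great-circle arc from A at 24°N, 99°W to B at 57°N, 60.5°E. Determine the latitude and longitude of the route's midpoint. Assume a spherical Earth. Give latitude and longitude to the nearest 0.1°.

Write both endpoints as unit vectors p₁, p₂ with components (cos φ cos λ, cos φ sin λ, sin φ).
The central angle between the endpoints is δ = arccos(p₁·p₂) ≈ 1.696 rad (97.2°).
Interpolate at f = 1/2 with slerp weights a = sin((1−f)δ)/sin δ ≈ 0.756, b = sin(fδ)/sin δ ≈ 0.756.
p = a·p₁ + b·p₂ ≈ (0.095, -0.324, 0.941); φ = arcsin(p_z) ≈ 70.29°, λ = atan2(p_y, p_x) ≈ -73.69°.

≈ 70.3°N, 73.7°W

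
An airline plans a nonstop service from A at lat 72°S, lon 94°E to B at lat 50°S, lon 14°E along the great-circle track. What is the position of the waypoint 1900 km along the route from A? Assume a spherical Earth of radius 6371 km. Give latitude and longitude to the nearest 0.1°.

≈ lat 68.0°S, lon 43.7°E

Write both endpoints as unit vectors p₁, p₂ with components (cos φ cos λ, cos φ sin λ, sin φ).
The central angle between the endpoints is δ = arccos(p₁·p₂) ≈ 0.703 rad (40.3°). The total great-circle distance is δ·R ≈ 0.703 × 6371 ≈ 4477 km, so the target fraction is f = 1900/4477 ≈ 0.424.
Interpolate at f ≈ 0.424 with slerp weights a = sin((1−f)δ)/sin δ ≈ 0.609, b = sin(fδ)/sin δ ≈ 0.455.
p = a·p₁ + b·p₂ ≈ (0.270, 0.258, -0.927); φ = arcsin(p_z) ≈ -68.04°, λ = atan2(p_y, p_x) ≈ 43.70°.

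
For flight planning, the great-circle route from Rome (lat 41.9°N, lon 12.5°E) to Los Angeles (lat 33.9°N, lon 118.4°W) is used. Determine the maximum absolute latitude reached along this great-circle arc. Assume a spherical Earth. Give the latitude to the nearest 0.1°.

≈ 62.1°N

The great circle lies in the plane with unit normal n̂ = (p₁ × p₂)/|p₁ × p₂|.
Here n̂_z ≈ -0.467; the vertex latitude is φ_max = arccos|n̂_z| ≈ 62.1°.
Check via Clairaut: cos φ_max = |cos φ₁| · sin C = cos(41.9°)·sin(38.9°) ≈ 0.467, again giving ≈ 62.1°.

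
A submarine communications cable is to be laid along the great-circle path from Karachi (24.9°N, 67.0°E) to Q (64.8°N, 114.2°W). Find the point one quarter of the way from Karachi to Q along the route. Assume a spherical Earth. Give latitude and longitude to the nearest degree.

≈ (47°N, 67°E)

Write both endpoints as unit vectors p₁, p₂ with components (cos φ cos λ, cos φ sin λ, sin φ).
The central angle between the endpoints is δ = arccos(p₁·p₂) ≈ 1.576 rad (90.3°).
Interpolate at f = 1/4 with slerp weights a = sin((1−f)δ)/sin δ ≈ 0.925, b = sin(fδ)/sin δ ≈ 0.384.
p = a·p₁ + b·p₂ ≈ (0.261, 0.624, 0.737); φ = arcsin(p_z) ≈ 47.47°, λ = atan2(p_y, p_x) ≈ 67.29°.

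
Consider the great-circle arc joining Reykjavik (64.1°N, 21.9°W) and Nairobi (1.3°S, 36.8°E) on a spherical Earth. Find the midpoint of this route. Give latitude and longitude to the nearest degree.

Convert each endpoint to a unit vector on the sphere (x = cos φ cos λ, y = cos φ sin λ, z = sin φ).
The central angle between the endpoints is δ = arccos(p₁·p₂) ≈ 1.363 rad (78.1°).
Interpolate at f = 1/2 with slerp weights a = sin((1−f)δ)/sin δ ≈ 0.644, b = sin(fδ)/sin δ ≈ 0.644.
p = a·p₁ + b·p₂ ≈ (0.776, 0.281, 0.565); φ = arcsin(p_z) ≈ 34.37°, λ = atan2(p_y, p_x) ≈ 19.88°.

≈ 34°N, 20°E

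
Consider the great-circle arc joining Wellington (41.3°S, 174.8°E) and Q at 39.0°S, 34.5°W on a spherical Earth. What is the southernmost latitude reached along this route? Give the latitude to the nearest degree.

The great circle lies in the plane with unit normal n̂ = (p₁ × p₂)/|p₁ × p₂|.
Here n̂_z ≈ +0.287; the vertex latitude is φ_max = arccos|n̂_z| ≈ 73.3°.
Check via Clairaut: cos φ_max = |cos φ₁| · sin C = cos(41.3°)·sin(157.5°) ≈ 0.287, again giving ≈ 73.3°.

≈ 73°S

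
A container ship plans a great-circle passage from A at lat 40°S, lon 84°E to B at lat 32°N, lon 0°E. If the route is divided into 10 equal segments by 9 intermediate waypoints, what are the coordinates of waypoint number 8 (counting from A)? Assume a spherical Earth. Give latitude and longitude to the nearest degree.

≈ lat 18°N, lon 17°E

Write both endpoints as unit vectors p₁, p₂ with components (cos φ cos λ, cos φ sin λ, sin φ).
The central angle between the endpoints is δ = arccos(p₁·p₂) ≈ 1.847 rad (105.8°).
Interpolate at f = 8/10 with slerp weights a = sin((1−f)δ)/sin δ ≈ 0.375, b = sin(fδ)/sin δ ≈ 1.035.
p = a·p₁ + b·p₂ ≈ (0.908, 0.286, 0.307); φ = arcsin(p_z) ≈ 17.89°, λ = atan2(p_y, p_x) ≈ 17.48°.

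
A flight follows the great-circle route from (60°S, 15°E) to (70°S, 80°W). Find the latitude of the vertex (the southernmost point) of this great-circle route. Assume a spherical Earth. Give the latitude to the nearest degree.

≈ 74°S

The great circle lies in the plane with unit normal n̂ = (p₁ × p₂)/|p₁ × p₂|.
Here n̂_z ≈ -0.283; the vertex latitude is φ_max = arccos|n̂_z| ≈ 73.5°.
Check via Clairaut: cos φ_max = |cos φ₁| · sin C = cos(60.0°)·sin(145.5°) ≈ 0.283, again giving ≈ 73.5°.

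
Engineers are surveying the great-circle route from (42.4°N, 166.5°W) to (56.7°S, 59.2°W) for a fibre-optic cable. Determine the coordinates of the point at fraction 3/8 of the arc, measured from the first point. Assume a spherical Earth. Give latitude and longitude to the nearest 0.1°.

≈ (2.4°N, 133.1°W)

Write both endpoints as unit vectors p₁, p₂ with components (cos φ cos λ, cos φ sin λ, sin φ).
The central angle between the endpoints is δ = arccos(p₁·p₂) ≈ 2.324 rad (133.2°).
Interpolate at f = 3/8 with slerp weights a = sin((1−f)δ)/sin δ ≈ 1.362, b = sin(fδ)/sin δ ≈ 1.049.
p = a·p₁ + b·p₂ ≈ (-0.683, -0.730, 0.041); φ = arcsin(p_z) ≈ 2.35°, λ = atan2(p_y, p_x) ≈ -133.10°.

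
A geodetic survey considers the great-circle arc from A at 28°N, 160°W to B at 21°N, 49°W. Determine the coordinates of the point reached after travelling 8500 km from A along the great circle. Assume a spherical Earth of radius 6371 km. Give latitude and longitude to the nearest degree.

≈ 31°N, 69°W

Write both endpoints as unit vectors p₁, p₂ with components (cos φ cos λ, cos φ sin λ, sin φ).
The central angle between the endpoints is δ = arccos(p₁·p₂) ≈ 1.698 rad (97.3°). The total great-circle distance is δ·R ≈ 1.698 × 6371 ≈ 10820 km, so the target fraction is f = 8500/10820 ≈ 0.786.
Interpolate at f ≈ 0.786 with slerp weights a = sin((1−f)δ)/sin δ ≈ 0.359, b = sin(fδ)/sin δ ≈ 0.980.
p = a·p₁ + b·p₂ ≈ (0.302, -0.799, 0.520); φ = arcsin(p_z) ≈ 31.32°, λ = atan2(p_y, p_x) ≈ -69.27°.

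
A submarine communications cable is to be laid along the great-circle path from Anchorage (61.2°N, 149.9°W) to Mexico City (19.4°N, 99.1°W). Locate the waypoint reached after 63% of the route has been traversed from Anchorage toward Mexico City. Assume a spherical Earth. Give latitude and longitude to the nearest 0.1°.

≈ (37.0°N, 110.5°W)

Convert each endpoint to a unit vector on the sphere (x = cos φ cos λ, y = cos φ sin λ, z = sin φ).
The central angle between the endpoints is δ = arccos(p₁·p₂) ≈ 0.954 rad (54.7°).
Interpolate at f = 0.63 with slerp weights a = sin((1−f)δ)/sin δ ≈ 0.424, b = sin(fδ)/sin δ ≈ 0.693.
p = a·p₁ + b·p₂ ≈ (-0.280, -0.748, 0.602); φ = arcsin(p_z) ≈ 36.99°, λ = atan2(p_y, p_x) ≈ -110.52°.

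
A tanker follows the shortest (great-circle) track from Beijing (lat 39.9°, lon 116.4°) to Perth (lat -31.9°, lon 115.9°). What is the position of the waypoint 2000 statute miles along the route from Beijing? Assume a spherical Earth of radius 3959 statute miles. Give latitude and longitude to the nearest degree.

From cos δ = sin φ₁ sin φ₂ + cos φ₁ cos φ₂ cos Δλ, the central angle is δ ≈ 1.253 rad (71.8°). The total great-circle distance is δ·R ≈ 1.253 × 3959 ≈ 4961 mi, so the target fraction is f = 2000/4961 ≈ 0.403.
Interpolate at f ≈ 0.403 with slerp weights a = sin((1−f)δ)/sin δ ≈ 0.716, b = sin(fδ)/sin δ ≈ 0.509.
p = a·p₁ + b·p₂ ≈ (-0.433, 0.881, 0.190); φ = arcsin(p_z) ≈ 10.96°, λ = atan2(p_y, p_x) ≈ 116.18°.

≈ lat 11°, lon 116°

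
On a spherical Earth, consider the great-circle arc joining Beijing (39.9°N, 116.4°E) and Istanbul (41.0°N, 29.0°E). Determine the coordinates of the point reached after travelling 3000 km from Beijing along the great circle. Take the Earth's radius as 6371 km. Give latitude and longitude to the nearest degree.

≈ 49°N, 80°E

Write both endpoints as unit vectors p₁, p₂ with components (cos φ cos λ, cos φ sin λ, sin φ).
The central angle between the endpoints is δ = arccos(p₁·p₂) ≈ 1.107 rad (63.4°). The total great-circle distance is δ·R ≈ 1.107 × 6371 ≈ 7055 km, so the target fraction is f = 3000/7055 ≈ 0.425.
Interpolate at f ≈ 0.425 with slerp weights a = sin((1−f)δ)/sin δ ≈ 0.664, b = sin(fδ)/sin δ ≈ 0.507.
p = a·p₁ + b·p₂ ≈ (0.108, 0.642, 0.759); φ = arcsin(p_z) ≈ 49.37°, λ = atan2(p_y, p_x) ≈ 80.44°.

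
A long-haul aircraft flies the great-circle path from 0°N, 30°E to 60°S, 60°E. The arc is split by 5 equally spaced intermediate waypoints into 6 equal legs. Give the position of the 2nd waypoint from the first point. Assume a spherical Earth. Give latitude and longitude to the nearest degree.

≈ 21°S, 36°E

From cos δ = sin φ₁ sin φ₂ + cos φ₁ cos φ₂ cos Δλ, the central angle is δ ≈ 1.123 rad (64.3°).
Interpolate at f = 2/6 with slerp weights a = sin((1−f)δ)/sin δ ≈ 0.755, b = sin(fδ)/sin δ ≈ 0.406.
p = a·p₁ + b·p₂ ≈ (0.755, 0.553, -0.351); φ = arcsin(p_z) ≈ -20.57°, λ = atan2(p_y, p_x) ≈ 36.22°.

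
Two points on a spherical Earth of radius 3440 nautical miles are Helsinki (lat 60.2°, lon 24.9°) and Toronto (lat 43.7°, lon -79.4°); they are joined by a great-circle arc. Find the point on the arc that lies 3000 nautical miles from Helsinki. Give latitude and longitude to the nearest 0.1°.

From cos δ = sin φ₁ sin φ₂ + cos φ₁ cos φ₂ cos Δλ, the central angle is δ ≈ 1.035 rad (59.3°). The total great-circle distance is δ·R ≈ 1.035 × 3440 ≈ 3559 nmi, so the target fraction is f = 3000/3559 ≈ 0.843.
Interpolate at f ≈ 0.843 with slerp weights a = sin((1−f)δ)/sin δ ≈ 0.188, b = sin(fδ)/sin δ ≈ 0.891.
p = a·p₁ + b·p₂ ≈ (0.203, -0.593, 0.779); φ = arcsin(p_z) ≈ 51.14°, λ = atan2(p_y, p_x) ≈ -71.09°.

≈ lat 51.1°, lon -71.1°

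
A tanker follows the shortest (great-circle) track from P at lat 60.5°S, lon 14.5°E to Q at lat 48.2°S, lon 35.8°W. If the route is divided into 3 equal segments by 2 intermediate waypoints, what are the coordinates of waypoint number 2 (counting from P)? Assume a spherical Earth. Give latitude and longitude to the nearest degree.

Write both endpoints as unit vectors p₁, p₂ with components (cos φ cos λ, cos φ sin λ, sin φ).
The central angle between the endpoints is δ = arccos(p₁·p₂) ≈ 0.538 rad (30.9°).
Interpolate at f = 2/3 with slerp weights a = sin((1−f)δ)/sin δ ≈ 0.348, b = sin(fδ)/sin δ ≈ 0.685.
p = a·p₁ + b·p₂ ≈ (0.536, -0.224, -0.814); φ = arcsin(p_z) ≈ -54.46°, λ = atan2(p_y, p_x) ≈ -22.69°.

≈ lat 54°S, lon 23°W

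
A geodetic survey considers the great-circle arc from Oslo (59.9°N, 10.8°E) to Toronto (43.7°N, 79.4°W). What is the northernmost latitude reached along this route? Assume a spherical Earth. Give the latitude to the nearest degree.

≈ 63°N

The great circle lies in the plane with unit normal n̂ = (p₁ × p₂)/|p₁ × p₂|.
Here n̂_z ≈ -0.452; the vertex latitude is φ_max = arccos|n̂_z| ≈ 63.1°.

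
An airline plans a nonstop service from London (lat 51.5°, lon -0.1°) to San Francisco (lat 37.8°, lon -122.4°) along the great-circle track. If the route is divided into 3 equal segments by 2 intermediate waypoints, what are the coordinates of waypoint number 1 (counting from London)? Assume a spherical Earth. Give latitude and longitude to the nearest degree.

≈ lat 64°, lon -44°

Convert each endpoint to a unit vector on the sphere (x = cos φ cos λ, y = cos φ sin λ, z = sin φ).
The central angle between the endpoints is δ = arccos(p₁·p₂) ≈ 1.352 rad (77.5°).
Interpolate at f = 1/3 with slerp weights a = sin((1−f)δ)/sin δ ≈ 0.803, b = sin(fδ)/sin δ ≈ 0.446.
p = a·p₁ + b·p₂ ≈ (0.311, -0.299, 0.902); φ = arcsin(p_z) ≈ 64.45°, λ = atan2(p_y, p_x) ≈ -43.82°.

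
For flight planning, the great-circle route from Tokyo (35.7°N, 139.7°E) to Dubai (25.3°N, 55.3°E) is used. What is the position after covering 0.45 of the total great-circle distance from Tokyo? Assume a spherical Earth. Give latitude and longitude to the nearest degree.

The haversine formula gives a central angle δ ≈ 1.244 rad (71.3°) between the endpoints.
Interpolate at f = 0.45 with slerp weights a = sin((1−f)δ)/sin δ ≈ 0.667, b = sin(fδ)/sin δ ≈ 0.561.
p = a·p₁ + b·p₂ ≈ (-0.125, 0.767, 0.629); φ = arcsin(p_z) ≈ 38.98°, λ = atan2(p_y, p_x) ≈ 99.24°.

≈ 39°N, 99°E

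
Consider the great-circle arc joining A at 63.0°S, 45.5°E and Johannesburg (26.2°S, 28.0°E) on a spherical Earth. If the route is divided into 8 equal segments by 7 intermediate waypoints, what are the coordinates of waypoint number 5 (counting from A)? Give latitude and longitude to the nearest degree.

Write both endpoints as unit vectors p₁, p₂ with components (cos φ cos λ, cos φ sin λ, sin φ).
The central angle between the endpoints is δ = arccos(p₁·p₂) ≈ 0.673 rad (38.6°).
Interpolate at f = 5/8 with slerp weights a = sin((1−f)δ)/sin δ ≈ 0.401, b = sin(fδ)/sin δ ≈ 0.655.
p = a·p₁ + b·p₂ ≈ (0.646, 0.406, -0.646); φ = arcsin(p_z) ≈ -40.25°, λ = atan2(p_y, p_x) ≈ 32.11°.

≈ 40°S, 32°E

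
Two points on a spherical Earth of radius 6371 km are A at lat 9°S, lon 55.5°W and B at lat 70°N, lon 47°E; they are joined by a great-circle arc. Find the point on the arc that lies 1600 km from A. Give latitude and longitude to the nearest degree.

≈ lat 5°N, lon 51°W

Convert each endpoint to a unit vector on the sphere (x = cos φ cos λ, y = cos φ sin λ, z = sin φ).
The central angle between the endpoints is δ = arccos(p₁·p₂) ≈ 1.793 rad (102.7°). The total great-circle distance is δ·R ≈ 1.793 × 6371 ≈ 11421 km, so the target fraction is f = 1600/11421 ≈ 0.140.
Interpolate at f ≈ 0.140 with slerp weights a = sin((1−f)δ)/sin δ ≈ 1.025, b = sin(fδ)/sin δ ≈ 0.255.
p = a·p₁ + b·p₂ ≈ (0.633, -0.770, 0.079); φ = arcsin(p_z) ≈ 4.54°, λ = atan2(p_y, p_x) ≈ -50.60°.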